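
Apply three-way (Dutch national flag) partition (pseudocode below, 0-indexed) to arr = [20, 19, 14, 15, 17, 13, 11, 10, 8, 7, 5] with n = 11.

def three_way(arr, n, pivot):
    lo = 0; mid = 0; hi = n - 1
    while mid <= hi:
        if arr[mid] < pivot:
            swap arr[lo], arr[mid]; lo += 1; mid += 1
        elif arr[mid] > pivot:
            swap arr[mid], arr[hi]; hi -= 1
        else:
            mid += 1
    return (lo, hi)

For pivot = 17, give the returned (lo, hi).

pivot = 17; lo=0, mid=0, hi=10
arr[mid]=20>17: swap arr[0],arr[10]; hi=9 → [5, 19, 14, 15, 17, 13, 11, 10, 8, 7, 20]
arr[mid]=5<17: swap arr[0],arr[0]; lo=1,mid=1 → [5, 19, 14, 15, 17, 13, 11, 10, 8, 7, 20]
arr[mid]=19>17: swap arr[1],arr[9]; hi=8 → [5, 7, 14, 15, 17, 13, 11, 10, 8, 19, 20]
arr[mid]=7<17: swap arr[1],arr[1]; lo=2,mid=2 → [5, 7, 14, 15, 17, 13, 11, 10, 8, 19, 20]
arr[mid]=14<17: swap arr[2],arr[2]; lo=3,mid=3 → [5, 7, 14, 15, 17, 13, 11, 10, 8, 19, 20]
arr[mid]=15<17: swap arr[3],arr[3]; lo=4,mid=4 → [5, 7, 14, 15, 17, 13, 11, 10, 8, 19, 20]
arr[mid]=17=17: mid=5
arr[mid]=13<17: swap arr[4],arr[5]; lo=5,mid=6 → [5, 7, 14, 15, 13, 17, 11, 10, 8, 19, 20]
arr[mid]=11<17: swap arr[5],arr[6]; lo=6,mid=7 → [5, 7, 14, 15, 13, 11, 17, 10, 8, 19, 20]
arr[mid]=10<17: swap arr[6],arr[7]; lo=7,mid=8 → [5, 7, 14, 15, 13, 11, 10, 17, 8, 19, 20]
arr[mid]=8<17: swap arr[7],arr[8]; lo=8,mid=9 → [5, 7, 14, 15, 13, 11, 10, 8, 17, 19, 20]
end: lo=8, hi=8; arr = [5, 7, 14, 15, 13, 11, 10, 8, 17, 19, 20]

(8, 8)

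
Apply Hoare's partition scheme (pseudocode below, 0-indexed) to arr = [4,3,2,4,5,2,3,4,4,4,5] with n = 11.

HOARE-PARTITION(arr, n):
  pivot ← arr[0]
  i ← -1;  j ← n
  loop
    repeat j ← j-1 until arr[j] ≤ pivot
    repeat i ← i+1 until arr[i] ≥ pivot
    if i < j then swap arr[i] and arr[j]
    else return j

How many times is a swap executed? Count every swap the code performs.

pivot = arr[0] = 4; i = -1, j = 11
j→9 (arr[9]=4≤4), i→0 (arr[0]=4≥4); i<j, swap → [4,3,2,4,5,2,3,4,4,4,5]
j→8 (arr[8]=4≤4), i→3 (arr[3]=4≥4); i<j, swap → [4,3,2,4,5,2,3,4,4,4,5]
j→7 (arr[7]=4≤4), i→4 (arr[4]=5≥4); i<j, swap → [4,3,2,4,4,2,3,5,4,4,5]
j→6, i→7; i≥j, return j=6. arr = [4,3,2,4,4,2,3,5,4,4,5]

3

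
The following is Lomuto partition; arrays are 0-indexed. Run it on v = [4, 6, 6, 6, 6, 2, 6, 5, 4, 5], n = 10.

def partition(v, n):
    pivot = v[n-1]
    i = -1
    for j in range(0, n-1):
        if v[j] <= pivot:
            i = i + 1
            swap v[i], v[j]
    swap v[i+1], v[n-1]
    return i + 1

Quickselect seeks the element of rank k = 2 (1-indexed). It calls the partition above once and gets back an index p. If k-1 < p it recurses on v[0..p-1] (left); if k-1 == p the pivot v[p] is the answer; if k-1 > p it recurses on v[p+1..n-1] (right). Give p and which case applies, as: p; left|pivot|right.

pivot=5, i=-1
j=0: 4≤5, i=0, swap(0,0) ⇒ [4, 6, 6, 6, 6, 2, 6, 5, 4, 5]
j=1: 6>5, skip
j=2: 6>5, skip
j=3: 6>5, skip
j=4: 6>5, skip
j=5: 2≤5, i=1, swap(1,5) ⇒ [4, 2, 6, 6, 6, 6, 6, 5, 4, 5]
j=6: 6>5, skip
j=7: 5≤5, i=2, swap(2,7) ⇒ [4, 2, 5, 6, 6, 6, 6, 6, 4, 5]
j=8: 4≤5, i=3, swap(3,8) ⇒ [4, 2, 5, 4, 6, 6, 6, 6, 6, 5]
swap(4,9) ⇒ [4, 2, 5, 4, 5, 6, 6, 6, 6, 6]; return 4
p = 4; k-1 = 1 < 4 ⇒ left

4; left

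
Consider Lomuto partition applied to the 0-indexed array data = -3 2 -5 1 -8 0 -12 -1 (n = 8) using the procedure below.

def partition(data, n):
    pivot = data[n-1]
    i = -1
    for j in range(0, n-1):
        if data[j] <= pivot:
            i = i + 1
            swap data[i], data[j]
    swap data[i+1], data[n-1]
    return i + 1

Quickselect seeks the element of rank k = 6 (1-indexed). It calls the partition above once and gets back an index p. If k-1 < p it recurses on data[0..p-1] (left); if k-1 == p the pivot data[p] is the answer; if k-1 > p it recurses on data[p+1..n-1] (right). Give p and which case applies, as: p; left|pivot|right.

pivot=-1, i=-1
j=0: -3≤-1, i=0, swap(0,0) ⇒ -3 2 -5 1 -8 0 -12 -1
j=1: 2>-1, skip
j=2: -5≤-1, i=1, swap(1,2) ⇒ -3 -5 2 1 -8 0 -12 -1
j=3: 1>-1, skip
j=4: -8≤-1, i=2, swap(2,4) ⇒ -3 -5 -8 1 2 0 -12 -1
j=5: 0>-1, skip
j=6: -12≤-1, i=3, swap(3,6) ⇒ -3 -5 -8 -12 2 0 1 -1
swap(4,7) ⇒ -3 -5 -8 -12 -1 0 1 2; return 4
p = 4; k-1 = 5 > 4 ⇒ right

4; right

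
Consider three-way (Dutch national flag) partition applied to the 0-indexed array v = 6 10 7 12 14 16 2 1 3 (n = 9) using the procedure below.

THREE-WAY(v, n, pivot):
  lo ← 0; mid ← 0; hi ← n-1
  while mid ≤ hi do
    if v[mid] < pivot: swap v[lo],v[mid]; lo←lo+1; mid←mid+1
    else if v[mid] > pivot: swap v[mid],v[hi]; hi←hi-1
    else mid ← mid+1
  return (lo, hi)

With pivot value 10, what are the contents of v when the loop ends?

pivot = 10; lo=0, mid=0, hi=8
v[mid]=6<10: swap v[0],v[0]; lo=1,mid=1 → 6 10 7 12 14 16 2 1 3
v[mid]=10=10: mid=2
v[mid]=7<10: swap v[1],v[2]; lo=2,mid=3 → 6 7 10 12 14 16 2 1 3
v[mid]=12>10: swap v[3],v[8]; hi=7 → 6 7 10 3 14 16 2 1 12
v[mid]=3<10: swap v[2],v[3]; lo=3,mid=4 → 6 7 3 10 14 16 2 1 12
v[mid]=14>10: swap v[4],v[7]; hi=6 → 6 7 3 10 1 16 2 14 12
v[mid]=1<10: swap v[3],v[4]; lo=4,mid=5 → 6 7 3 1 10 16 2 14 12
v[mid]=16>10: swap v[5],v[6]; hi=5 → 6 7 3 1 10 2 16 14 12
v[mid]=2<10: swap v[4],v[5]; lo=5,mid=6 → 6 7 3 1 2 10 16 14 12
end: lo=5, hi=5; v = 6 7 3 1 2 10 16 14 12

6 7 3 1 2 10 16 14 12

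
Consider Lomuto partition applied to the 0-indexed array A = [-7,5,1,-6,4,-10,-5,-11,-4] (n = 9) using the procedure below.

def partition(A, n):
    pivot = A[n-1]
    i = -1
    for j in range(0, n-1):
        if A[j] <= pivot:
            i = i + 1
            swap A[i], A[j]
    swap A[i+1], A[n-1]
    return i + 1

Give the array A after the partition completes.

pivot = A[8] = -4; i = -1
j=0: A[0]=-7 ≤ -4 → i=0, swap A[0],A[0] (no change) → [-7,5,1,-6,4,-10,-5,-11,-4]
j=1: A[1]=5 > -4 → no swap
j=2: A[2]=1 > -4 → no swap
j=3: A[3]=-6 ≤ -4 → i=1, swap A[1],A[3] → [-7,-6,1,5,4,-10,-5,-11,-4]
j=4: A[4]=4 > -4 → no swap
j=5: A[5]=-10 ≤ -4 → i=2, swap A[2],A[5] → [-7,-6,-10,5,4,1,-5,-11,-4]
j=6: A[6]=-5 ≤ -4 → i=3, swap A[3],A[6] → [-7,-6,-10,-5,4,1,5,-11,-4]
j=7: A[7]=-11 ≤ -4 → i=4, swap A[4],A[7] → [-7,-6,-10,-5,-11,1,5,4,-4]
final swap A[5],A[8] → [-7,-6,-10,-5,-11,-4,5,4,1]; return 5

[-7,-6,-10,-5,-11,-4,5,4,1]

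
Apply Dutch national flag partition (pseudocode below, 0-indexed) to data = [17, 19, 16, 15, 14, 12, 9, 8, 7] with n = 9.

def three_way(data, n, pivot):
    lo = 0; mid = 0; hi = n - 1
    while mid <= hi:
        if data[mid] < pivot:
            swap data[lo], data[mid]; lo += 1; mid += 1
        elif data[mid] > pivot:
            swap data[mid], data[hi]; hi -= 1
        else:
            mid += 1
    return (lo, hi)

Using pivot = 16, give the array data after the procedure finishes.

lo=0 mid=0 hi=8
17>16: swap(0,8), hi=7 ⇒ [7, 19, 16, 15, 14, 12, 9, 8, 17]
7<16: swap(0,0), lo=1 mid=1 ⇒ [7, 19, 16, 15, 14, 12, 9, 8, 17]
19>16: swap(1,7), hi=6 ⇒ [7, 8, 16, 15, 14, 12, 9, 19, 17]
8<16: swap(1,1), lo=2 mid=2 ⇒ [7, 8, 16, 15, 14, 12, 9, 19, 17]
16=16: mid=3
15<16: swap(2,3), lo=3 mid=4 ⇒ [7, 8, 15, 16, 14, 12, 9, 19, 17]
14<16: swap(3,4), lo=4 mid=5 ⇒ [7, 8, 15, 14, 16, 12, 9, 19, 17]
12<16: swap(4,5), lo=5 mid=6 ⇒ [7, 8, 15, 14, 12, 16, 9, 19, 17]
9<16: swap(5,6), lo=6 mid=7 ⇒ [7, 8, 15, 14, 12, 9, 16, 19, 17]
done. lo=6 hi=6; data=[7, 8, 15, 14, 12, 9, 16, 19, 17]

[7, 8, 15, 14, 12, 9, 16, 19, 17]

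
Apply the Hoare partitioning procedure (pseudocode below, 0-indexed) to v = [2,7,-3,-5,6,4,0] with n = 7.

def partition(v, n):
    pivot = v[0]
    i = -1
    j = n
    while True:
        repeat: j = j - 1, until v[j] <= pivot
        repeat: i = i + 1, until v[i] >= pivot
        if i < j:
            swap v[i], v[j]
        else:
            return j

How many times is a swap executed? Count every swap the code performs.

pivot=2
j stops at 6 (0), i stops at 0 (2); swap ⇒ [0,7,-3,-5,6,4,2]
j stops at 3 (-5), i stops at 1 (7); swap ⇒ [0,-5,-3,7,6,4,2]
j stops at 2, i stops at 3; i≥j ⇒ return 2. v=[0,-5,-3,7,6,4,2]

2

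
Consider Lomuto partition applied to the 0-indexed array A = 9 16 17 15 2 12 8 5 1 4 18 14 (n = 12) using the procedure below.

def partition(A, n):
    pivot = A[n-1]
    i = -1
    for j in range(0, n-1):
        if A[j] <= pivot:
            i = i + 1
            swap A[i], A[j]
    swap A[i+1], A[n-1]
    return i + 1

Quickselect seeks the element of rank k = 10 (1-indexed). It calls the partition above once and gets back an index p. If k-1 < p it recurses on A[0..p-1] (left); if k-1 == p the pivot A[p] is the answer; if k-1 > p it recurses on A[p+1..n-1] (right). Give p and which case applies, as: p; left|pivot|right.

7; right

pivot = A[11] = 14; i = -1
j=0: A[0]=9 ≤ 14 → i=0, swap A[0],A[0] (no change) → 9 16 17 15 2 12 8 5 1 4 18 14
j=1: A[1]=16 > 14 → no swap
j=2: A[2]=17 > 14 → no swap
j=3: A[3]=15 > 14 → no swap
j=4: A[4]=2 ≤ 14 → i=1, swap A[1],A[4] → 9 2 17 15 16 12 8 5 1 4 18 14
j=5: A[5]=12 ≤ 14 → i=2, swap A[2],A[5] → 9 2 12 15 16 17 8 5 1 4 18 14
j=6: A[6]=8 ≤ 14 → i=3, swap A[3],A[6] → 9 2 12 8 16 17 15 5 1 4 18 14
j=7: A[7]=5 ≤ 14 → i=4, swap A[4],A[7] → 9 2 12 8 5 17 15 16 1 4 18 14
j=8: A[8]=1 ≤ 14 → i=5, swap A[5],A[8] → 9 2 12 8 5 1 15 16 17 4 18 14
j=9: A[9]=4 ≤ 14 → i=6, swap A[6],A[9] → 9 2 12 8 5 1 4 16 17 15 18 14
j=10: A[10]=18 > 14 → no swap
final swap A[7],A[11] → 9 2 12 8 5 1 4 14 17 15 18 16; return 7
p = 7; k-1 = 9 > 7 ⇒ right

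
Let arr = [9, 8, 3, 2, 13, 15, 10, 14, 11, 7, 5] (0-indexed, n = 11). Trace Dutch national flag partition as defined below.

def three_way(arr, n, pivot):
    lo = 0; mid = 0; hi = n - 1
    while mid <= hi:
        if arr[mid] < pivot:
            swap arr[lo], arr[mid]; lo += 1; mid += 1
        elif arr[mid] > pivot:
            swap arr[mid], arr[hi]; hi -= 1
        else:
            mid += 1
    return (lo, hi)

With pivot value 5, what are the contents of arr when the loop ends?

lo=0 mid=0 hi=10
9>5: swap(0,10), hi=9 ⇒ [5, 8, 3, 2, 13, 15, 10, 14, 11, 7, 9]
5=5: mid=1
8>5: swap(1,9), hi=8 ⇒ [5, 7, 3, 2, 13, 15, 10, 14, 11, 8, 9]
7>5: swap(1,8), hi=7 ⇒ [5, 11, 3, 2, 13, 15, 10, 14, 7, 8, 9]
11>5: swap(1,7), hi=6 ⇒ [5, 14, 3, 2, 13, 15, 10, 11, 7, 8, 9]
14>5: swap(1,6), hi=5 ⇒ [5, 10, 3, 2, 13, 15, 14, 11, 7, 8, 9]
10>5: swap(1,5), hi=4 ⇒ [5, 15, 3, 2, 13, 10, 14, 11, 7, 8, 9]
15>5: swap(1,4), hi=3 ⇒ [5, 13, 3, 2, 15, 10, 14, 11, 7, 8, 9]
13>5: swap(1,3), hi=2 ⇒ [5, 2, 3, 13, 15, 10, 14, 11, 7, 8, 9]
2<5: swap(0,1), lo=1 mid=2 ⇒ [2, 5, 3, 13, 15, 10, 14, 11, 7, 8, 9]
3<5: swap(1,2), lo=2 mid=3 ⇒ [2, 3, 5, 13, 15, 10, 14, 11, 7, 8, 9]
done. lo=2 hi=2; arr=[2, 3, 5, 13, 15, 10, 14, 11, 7, 8, 9]

[2, 3, 5, 13, 15, 10, 14, 11, 7, 8, 9]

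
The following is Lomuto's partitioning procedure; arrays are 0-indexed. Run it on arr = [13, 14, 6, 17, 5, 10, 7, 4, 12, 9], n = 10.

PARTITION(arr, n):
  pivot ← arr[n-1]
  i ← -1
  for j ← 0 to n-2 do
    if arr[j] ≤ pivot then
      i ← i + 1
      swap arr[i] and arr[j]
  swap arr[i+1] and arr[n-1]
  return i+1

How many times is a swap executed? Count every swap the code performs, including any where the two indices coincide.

5

pivot=9, i=-1
j=0: 13>9, skip
j=1: 14>9, skip
j=2: 6≤9, i=0, swap(0,2) ⇒ [6, 14, 13, 17, 5, 10, 7, 4, 12, 9]
j=3: 17>9, skip
j=4: 5≤9, i=1, swap(1,4) ⇒ [6, 5, 13, 17, 14, 10, 7, 4, 12, 9]
j=5: 10>9, skip
j=6: 7≤9, i=2, swap(2,6) ⇒ [6, 5, 7, 17, 14, 10, 13, 4, 12, 9]
j=7: 4≤9, i=3, swap(3,7) ⇒ [6, 5, 7, 4, 14, 10, 13, 17, 12, 9]
j=8: 12>9, skip
swap(4,9) ⇒ [6, 5, 7, 4, 9, 10, 13, 17, 12, 14]; return 4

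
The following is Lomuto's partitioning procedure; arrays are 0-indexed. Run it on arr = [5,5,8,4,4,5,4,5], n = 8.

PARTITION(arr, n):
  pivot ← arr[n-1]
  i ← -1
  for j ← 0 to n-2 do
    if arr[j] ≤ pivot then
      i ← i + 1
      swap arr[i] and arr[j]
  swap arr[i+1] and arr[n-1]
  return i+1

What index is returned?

pivot = arr[7] = 5; i = -1
j=0: arr[0]=5 ≤ 5 → i=0, swap arr[0],arr[0] (no change) → [5,5,8,4,4,5,4,5]
j=1: arr[1]=5 ≤ 5 → i=1, swap arr[1],arr[1] (no change) → [5,5,8,4,4,5,4,5]
j=2: arr[2]=8 > 5 → no swap
j=3: arr[3]=4 ≤ 5 → i=2, swap arr[2],arr[3] → [5,5,4,8,4,5,4,5]
j=4: arr[4]=4 ≤ 5 → i=3, swap arr[3],arr[4] → [5,5,4,4,8,5,4,5]
j=5: arr[5]=5 ≤ 5 → i=4, swap arr[4],arr[5] → [5,5,4,4,5,8,4,5]
j=6: arr[6]=4 ≤ 5 → i=5, swap arr[5],arr[6] → [5,5,4,4,5,4,8,5]
final swap arr[6],arr[7] → [5,5,4,4,5,4,5,8]; return 6

6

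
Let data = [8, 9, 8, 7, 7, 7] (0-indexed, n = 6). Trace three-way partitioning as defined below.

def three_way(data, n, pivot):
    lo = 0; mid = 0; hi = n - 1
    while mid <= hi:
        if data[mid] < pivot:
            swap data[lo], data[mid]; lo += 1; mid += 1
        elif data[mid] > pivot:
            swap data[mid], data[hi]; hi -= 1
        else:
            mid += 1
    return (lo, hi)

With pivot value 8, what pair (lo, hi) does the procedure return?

lo=0 mid=0 hi=5
8=8: mid=1
9>8: swap(1,5), hi=4 ⇒ [8, 7, 8, 7, 7, 9]
7<8: swap(0,1), lo=1 mid=2 ⇒ [7, 8, 8, 7, 7, 9]
8=8: mid=3
7<8: swap(1,3), lo=2 mid=4 ⇒ [7, 7, 8, 8, 7, 9]
7<8: swap(2,4), lo=3 mid=5 ⇒ [7, 7, 7, 8, 8, 9]
done. lo=3 hi=4; data=[7, 7, 7, 8, 8, 9]

(3, 4)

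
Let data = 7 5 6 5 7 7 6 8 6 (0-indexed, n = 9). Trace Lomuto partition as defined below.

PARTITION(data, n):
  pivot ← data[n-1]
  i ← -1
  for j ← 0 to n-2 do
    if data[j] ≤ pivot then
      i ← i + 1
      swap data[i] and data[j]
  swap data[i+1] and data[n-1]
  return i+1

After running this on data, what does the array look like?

pivot = data[8] = 6; i = -1
j=0: data[0]=7 > 6 → no swap
j=1: data[1]=5 ≤ 6 → i=0, swap data[0],data[1] → 5 7 6 5 7 7 6 8 6
j=2: data[2]=6 ≤ 6 → i=1, swap data[1],data[2] → 5 6 7 5 7 7 6 8 6
j=3: data[3]=5 ≤ 6 → i=2, swap data[2],data[3] → 5 6 5 7 7 7 6 8 6
j=4: data[4]=7 > 6 → no swap
j=5: data[5]=7 > 6 → no swap
j=6: data[6]=6 ≤ 6 → i=3, swap data[3],data[6] → 5 6 5 6 7 7 7 8 6
j=7: data[7]=8 > 6 → no swap
final swap data[4],data[8] → 5 6 5 6 6 7 7 8 7; return 4

5 6 5 6 6 7 7 8 7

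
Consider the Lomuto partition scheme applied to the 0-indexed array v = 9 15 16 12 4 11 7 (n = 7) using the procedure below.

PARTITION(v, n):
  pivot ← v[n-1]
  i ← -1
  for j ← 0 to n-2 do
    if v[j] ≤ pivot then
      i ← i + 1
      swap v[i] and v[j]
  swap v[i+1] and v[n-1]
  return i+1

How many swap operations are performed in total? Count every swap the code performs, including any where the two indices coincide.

2

pivot=7, i=-1
j=0: 9>7, skip
j=1: 15>7, skip
j=2: 16>7, skip
j=3: 12>7, skip
j=4: 4≤7, i=0, swap(0,4) ⇒ 4 15 16 12 9 11 7
j=5: 11>7, skip
swap(1,6) ⇒ 4 7 16 12 9 11 15; return 1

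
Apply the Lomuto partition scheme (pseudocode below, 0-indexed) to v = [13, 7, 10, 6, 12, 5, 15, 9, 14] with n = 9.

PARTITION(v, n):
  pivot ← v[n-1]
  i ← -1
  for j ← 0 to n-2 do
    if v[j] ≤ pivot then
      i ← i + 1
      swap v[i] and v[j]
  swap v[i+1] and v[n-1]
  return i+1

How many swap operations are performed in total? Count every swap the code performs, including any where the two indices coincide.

pivot=14, i=-1
j=0: 13≤14, i=0, swap(0,0) ⇒ [13, 7, 10, 6, 12, 5, 15, 9, 14]
j=1: 7≤14, i=1, swap(1,1) ⇒ [13, 7, 10, 6, 12, 5, 15, 9, 14]
j=2: 10≤14, i=2, swap(2,2) ⇒ [13, 7, 10, 6, 12, 5, 15, 9, 14]
j=3: 6≤14, i=3, swap(3,3) ⇒ [13, 7, 10, 6, 12, 5, 15, 9, 14]
j=4: 12≤14, i=4, swap(4,4) ⇒ [13, 7, 10, 6, 12, 5, 15, 9, 14]
j=5: 5≤14, i=5, swap(5,5) ⇒ [13, 7, 10, 6, 12, 5, 15, 9, 14]
j=6: 15>14, skip
j=7: 9≤14, i=6, swap(6,7) ⇒ [13, 7, 10, 6, 12, 5, 9, 15, 14]
swap(7,8) ⇒ [13, 7, 10, 6, 12, 5, 9, 14, 15]; return 7

8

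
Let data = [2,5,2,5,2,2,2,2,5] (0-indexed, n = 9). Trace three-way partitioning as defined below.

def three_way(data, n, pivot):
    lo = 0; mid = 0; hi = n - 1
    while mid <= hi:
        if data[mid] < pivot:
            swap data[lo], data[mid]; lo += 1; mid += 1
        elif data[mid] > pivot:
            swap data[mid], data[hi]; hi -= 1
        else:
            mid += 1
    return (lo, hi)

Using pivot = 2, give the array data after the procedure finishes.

[2,2,2,2,2,2,5,5,5]

lo=0 mid=0 hi=8
2=2: mid=1
5>2: swap(1,8), hi=7 ⇒ [2,5,2,5,2,2,2,2,5]
5>2: swap(1,7), hi=6 ⇒ [2,2,2,5,2,2,2,5,5]
2=2: mid=2
2=2: mid=3
5>2: swap(3,6), hi=5 ⇒ [2,2,2,2,2,2,5,5,5]
2=2: mid=4
2=2: mid=5
2=2: mid=6
done. lo=0 hi=5; data=[2,2,2,2,2,2,5,5,5]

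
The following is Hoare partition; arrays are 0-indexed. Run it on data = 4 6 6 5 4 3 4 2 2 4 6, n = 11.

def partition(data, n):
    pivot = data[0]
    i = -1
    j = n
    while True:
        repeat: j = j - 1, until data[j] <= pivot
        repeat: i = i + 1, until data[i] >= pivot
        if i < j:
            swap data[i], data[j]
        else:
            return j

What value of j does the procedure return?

4

pivot = data[0] = 4; i = -1, j = 11
j→9 (data[9]=4≤4), i→0 (data[0]=4≥4); i<j, swap → 4 6 6 5 4 3 4 2 2 4 6
j→8 (data[8]=2≤4), i→1 (data[1]=6≥4); i<j, swap → 4 2 6 5 4 3 4 2 6 4 6
j→7 (data[7]=2≤4), i→2 (data[2]=6≥4); i<j, swap → 4 2 2 5 4 3 4 6 6 4 6
j→6 (data[6]=4≤4), i→3 (data[3]=5≥4); i<j, swap → 4 2 2 4 4 3 5 6 6 4 6
j→5 (data[5]=3≤4), i→4 (data[4]=4≥4); i<j, swap → 4 2 2 4 3 4 5 6 6 4 6
j→4, i→5; i≥j, return j=4. data = 4 2 2 4 3 4 5 6 6 4 6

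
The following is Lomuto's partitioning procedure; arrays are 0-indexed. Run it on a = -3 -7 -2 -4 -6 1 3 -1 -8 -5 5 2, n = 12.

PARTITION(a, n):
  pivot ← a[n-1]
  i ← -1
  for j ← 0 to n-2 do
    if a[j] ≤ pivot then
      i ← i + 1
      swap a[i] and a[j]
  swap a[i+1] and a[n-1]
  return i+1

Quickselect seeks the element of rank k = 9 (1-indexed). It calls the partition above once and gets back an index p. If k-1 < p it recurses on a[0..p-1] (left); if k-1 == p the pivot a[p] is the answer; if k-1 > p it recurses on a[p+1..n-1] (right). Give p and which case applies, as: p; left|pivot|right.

pivot=2, i=-1
j=0: -3≤2, i=0, swap(0,0) ⇒ -3 -7 -2 -4 -6 1 3 -1 -8 -5 5 2
j=1: -7≤2, i=1, swap(1,1) ⇒ -3 -7 -2 -4 -6 1 3 -1 -8 -5 5 2
j=2: -2≤2, i=2, swap(2,2) ⇒ -3 -7 -2 -4 -6 1 3 -1 -8 -5 5 2
j=3: -4≤2, i=3, swap(3,3) ⇒ -3 -7 -2 -4 -6 1 3 -1 -8 -5 5 2
j=4: -6≤2, i=4, swap(4,4) ⇒ -3 -7 -2 -4 -6 1 3 -1 -8 -5 5 2
j=5: 1≤2, i=5, swap(5,5) ⇒ -3 -7 -2 -4 -6 1 3 -1 -8 -5 5 2
j=6: 3>2, skip
j=7: -1≤2, i=6, swap(6,7) ⇒ -3 -7 -2 -4 -6 1 -1 3 -8 -5 5 2
j=8: -8≤2, i=7, swap(7,8) ⇒ -3 -7 -2 -4 -6 1 -1 -8 3 -5 5 2
j=9: -5≤2, i=8, swap(8,9) ⇒ -3 -7 -2 -4 -6 1 -1 -8 -5 3 5 2
j=10: 5>2, skip
swap(9,11) ⇒ -3 -7 -2 -4 -6 1 -1 -8 -5 2 5 3; return 9
p = 9; k-1 = 8 < 9 ⇒ left

9; left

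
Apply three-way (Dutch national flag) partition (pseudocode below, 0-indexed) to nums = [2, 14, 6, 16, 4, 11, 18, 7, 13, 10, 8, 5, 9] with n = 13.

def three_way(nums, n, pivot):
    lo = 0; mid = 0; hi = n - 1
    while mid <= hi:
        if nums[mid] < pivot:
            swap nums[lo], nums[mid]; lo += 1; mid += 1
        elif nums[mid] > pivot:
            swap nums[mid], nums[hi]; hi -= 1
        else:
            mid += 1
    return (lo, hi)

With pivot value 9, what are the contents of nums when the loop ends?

[2, 6, 5, 4, 8, 7, 9, 13, 10, 18, 11, 16, 14]

pivot = 9; lo=0, mid=0, hi=12
nums[mid]=2<9: swap nums[0],nums[0]; lo=1,mid=1 → [2, 14, 6, 16, 4, 11, 18, 7, 13, 10, 8, 5, 9]
nums[mid]=14>9: swap nums[1],nums[12]; hi=11 → [2, 9, 6, 16, 4, 11, 18, 7, 13, 10, 8, 5, 14]
nums[mid]=9=9: mid=2
nums[mid]=6<9: swap nums[1],nums[2]; lo=2,mid=3 → [2, 6, 9, 16, 4, 11, 18, 7, 13, 10, 8, 5, 14]
nums[mid]=16>9: swap nums[3],nums[11]; hi=10 → [2, 6, 9, 5, 4, 11, 18, 7, 13, 10, 8, 16, 14]
nums[mid]=5<9: swap nums[2],nums[3]; lo=3,mid=4 → [2, 6, 5, 9, 4, 11, 18, 7, 13, 10, 8, 16, 14]
nums[mid]=4<9: swap nums[3],nums[4]; lo=4,mid=5 → [2, 6, 5, 4, 9, 11, 18, 7, 13, 10, 8, 16, 14]
nums[mid]=11>9: swap nums[5],nums[10]; hi=9 → [2, 6, 5, 4, 9, 8, 18, 7, 13, 10, 11, 16, 14]
nums[mid]=8<9: swap nums[4],nums[5]; lo=5,mid=6 → [2, 6, 5, 4, 8, 9, 18, 7, 13, 10, 11, 16, 14]
nums[mid]=18>9: swap nums[6],nums[9]; hi=8 → [2, 6, 5, 4, 8, 9, 10, 7, 13, 18, 11, 16, 14]
nums[mid]=10>9: swap nums[6],nums[8]; hi=7 → [2, 6, 5, 4, 8, 9, 13, 7, 10, 18, 11, 16, 14]
nums[mid]=13>9: swap nums[6],nums[7]; hi=6 → [2, 6, 5, 4, 8, 9, 7, 13, 10, 18, 11, 16, 14]
nums[mid]=7<9: swap nums[5],nums[6]; lo=6,mid=7 → [2, 6, 5, 4, 8, 7, 9, 13, 10, 18, 11, 16, 14]
end: lo=6, hi=6; nums = [2, 6, 5, 4, 8, 7, 9, 13, 10, 18, 11, 16, 14]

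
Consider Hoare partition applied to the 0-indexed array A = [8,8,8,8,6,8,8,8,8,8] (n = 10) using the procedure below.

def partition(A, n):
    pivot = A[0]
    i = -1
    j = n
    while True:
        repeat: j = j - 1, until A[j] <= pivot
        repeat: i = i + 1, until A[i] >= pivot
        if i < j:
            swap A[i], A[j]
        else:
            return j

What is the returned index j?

pivot=8
j stops at 9 (8), i stops at 0 (8); swap ⇒ [8,8,8,8,6,8,8,8,8,8]
j stops at 8 (8), i stops at 1 (8); swap ⇒ [8,8,8,8,6,8,8,8,8,8]
j stops at 7 (8), i stops at 2 (8); swap ⇒ [8,8,8,8,6,8,8,8,8,8]
j stops at 6 (8), i stops at 3 (8); swap ⇒ [8,8,8,8,6,8,8,8,8,8]
j stops at 5, i stops at 5; i≥j ⇒ return 5. A=[8,8,8,8,6,8,8,8,8,8]

5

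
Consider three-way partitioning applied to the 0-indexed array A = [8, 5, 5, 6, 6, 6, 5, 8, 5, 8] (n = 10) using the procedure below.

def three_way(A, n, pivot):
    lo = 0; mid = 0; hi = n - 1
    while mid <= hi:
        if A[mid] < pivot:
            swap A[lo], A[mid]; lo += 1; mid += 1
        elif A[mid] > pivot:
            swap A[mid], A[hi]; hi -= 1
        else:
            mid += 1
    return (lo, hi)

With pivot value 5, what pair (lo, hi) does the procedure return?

lo=0 mid=0 hi=9
8>5: swap(0,9), hi=8 ⇒ [8, 5, 5, 6, 6, 6, 5, 8, 5, 8]
8>5: swap(0,8), hi=7 ⇒ [5, 5, 5, 6, 6, 6, 5, 8, 8, 8]
5=5: mid=1
5=5: mid=2
5=5: mid=3
6>5: swap(3,7), hi=6 ⇒ [5, 5, 5, 8, 6, 6, 5, 6, 8, 8]
8>5: swap(3,6), hi=5 ⇒ [5, 5, 5, 5, 6, 6, 8, 6, 8, 8]
5=5: mid=4
6>5: swap(4,5), hi=4 ⇒ [5, 5, 5, 5, 6, 6, 8, 6, 8, 8]
6>5: swap(4,4), hi=3 ⇒ [5, 5, 5, 5, 6, 6, 8, 6, 8, 8]
done. lo=0 hi=3; A=[5, 5, 5, 5, 6, 6, 8, 6, 8, 8]

(0, 3)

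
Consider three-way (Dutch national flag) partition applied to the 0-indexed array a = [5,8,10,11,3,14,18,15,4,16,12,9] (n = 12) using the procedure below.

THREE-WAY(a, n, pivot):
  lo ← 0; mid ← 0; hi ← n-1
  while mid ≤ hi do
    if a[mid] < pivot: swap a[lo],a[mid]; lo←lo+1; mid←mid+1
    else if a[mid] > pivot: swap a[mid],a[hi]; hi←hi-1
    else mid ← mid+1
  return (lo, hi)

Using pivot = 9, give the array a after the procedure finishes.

[5,8,4,3,9,18,15,14,16,12,11,10]

pivot = 9; lo=0, mid=0, hi=11
a[mid]=5<9: swap a[0],a[0]; lo=1,mid=1 → [5,8,10,11,3,14,18,15,4,16,12,9]
a[mid]=8<9: swap a[1],a[1]; lo=2,mid=2 → [5,8,10,11,3,14,18,15,4,16,12,9]
a[mid]=10>9: swap a[2],a[11]; hi=10 → [5,8,9,11,3,14,18,15,4,16,12,10]
a[mid]=9=9: mid=3
a[mid]=11>9: swap a[3],a[10]; hi=9 → [5,8,9,12,3,14,18,15,4,16,11,10]
a[mid]=12>9: swap a[3],a[9]; hi=8 → [5,8,9,16,3,14,18,15,4,12,11,10]
a[mid]=16>9: swap a[3],a[8]; hi=7 → [5,8,9,4,3,14,18,15,16,12,11,10]
a[mid]=4<9: swap a[2],a[3]; lo=3,mid=4 → [5,8,4,9,3,14,18,15,16,12,11,10]
a[mid]=3<9: swap a[3],a[4]; lo=4,mid=5 → [5,8,4,3,9,14,18,15,16,12,11,10]
a[mid]=14>9: swap a[5],a[7]; hi=6 → [5,8,4,3,9,15,18,14,16,12,11,10]
a[mid]=15>9: swap a[5],a[6]; hi=5 → [5,8,4,3,9,18,15,14,16,12,11,10]
a[mid]=18>9: swap a[5],a[5]; hi=4 → [5,8,4,3,9,18,15,14,16,12,11,10]
end: lo=4, hi=4; a = [5,8,4,3,9,18,15,14,16,12,11,10]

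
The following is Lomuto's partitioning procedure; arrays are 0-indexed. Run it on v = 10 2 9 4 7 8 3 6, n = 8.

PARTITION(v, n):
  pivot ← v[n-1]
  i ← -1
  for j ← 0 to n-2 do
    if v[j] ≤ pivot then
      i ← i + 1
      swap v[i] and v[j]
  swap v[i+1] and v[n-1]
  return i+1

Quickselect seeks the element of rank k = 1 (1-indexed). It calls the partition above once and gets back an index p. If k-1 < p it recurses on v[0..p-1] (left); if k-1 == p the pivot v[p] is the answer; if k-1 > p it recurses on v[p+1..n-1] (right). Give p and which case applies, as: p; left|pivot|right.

pivot=6, i=-1
j=0: 10>6, skip
j=1: 2≤6, i=0, swap(0,1) ⇒ 2 10 9 4 7 8 3 6
j=2: 9>6, skip
j=3: 4≤6, i=1, swap(1,3) ⇒ 2 4 9 10 7 8 3 6
j=4: 7>6, skip
j=5: 8>6, skip
j=6: 3≤6, i=2, swap(2,6) ⇒ 2 4 3 10 7 8 9 6
swap(3,7) ⇒ 2 4 3 6 7 8 9 10; return 3
p = 3; k-1 = 0 < 3 ⇒ left

3; left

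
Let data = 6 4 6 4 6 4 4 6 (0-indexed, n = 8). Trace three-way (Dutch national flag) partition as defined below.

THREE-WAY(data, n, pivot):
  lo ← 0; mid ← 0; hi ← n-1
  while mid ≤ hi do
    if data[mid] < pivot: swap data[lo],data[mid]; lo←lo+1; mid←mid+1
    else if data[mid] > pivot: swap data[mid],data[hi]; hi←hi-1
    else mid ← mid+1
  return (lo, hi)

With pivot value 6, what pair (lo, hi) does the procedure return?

pivot = 6; lo=0, mid=0, hi=7
data[mid]=6=6: mid=1
data[mid]=4<6: swap data[0],data[1]; lo=1,mid=2 → 4 6 6 4 6 4 4 6
data[mid]=6=6: mid=3
data[mid]=4<6: swap data[1],data[3]; lo=2,mid=4 → 4 4 6 6 6 4 4 6
data[mid]=6=6: mid=5
data[mid]=4<6: swap data[2],data[5]; lo=3,mid=6 → 4 4 4 6 6 6 4 6
data[mid]=4<6: swap data[3],data[6]; lo=4,mid=7 → 4 4 4 4 6 6 6 6
data[mid]=6=6: mid=8
end: lo=4, hi=7; data = 4 4 4 4 6 6 6 6

(4, 7)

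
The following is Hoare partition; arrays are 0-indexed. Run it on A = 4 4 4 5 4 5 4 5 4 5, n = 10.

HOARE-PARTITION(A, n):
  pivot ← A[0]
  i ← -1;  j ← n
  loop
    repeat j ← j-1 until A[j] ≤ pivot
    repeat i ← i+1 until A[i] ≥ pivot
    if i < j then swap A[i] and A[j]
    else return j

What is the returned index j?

pivot = A[0] = 4; i = -1, j = 10
j→8 (A[8]=4≤4), i→0 (A[0]=4≥4); i<j, swap → 4 4 4 5 4 5 4 5 4 5
j→6 (A[6]=4≤4), i→1 (A[1]=4≥4); i<j, swap → 4 4 4 5 4 5 4 5 4 5
j→4 (A[4]=4≤4), i→2 (A[2]=4≥4); i<j, swap → 4 4 4 5 4 5 4 5 4 5
j→2, i→3; i≥j, return j=2. A = 4 4 4 5 4 5 4 5 4 5

2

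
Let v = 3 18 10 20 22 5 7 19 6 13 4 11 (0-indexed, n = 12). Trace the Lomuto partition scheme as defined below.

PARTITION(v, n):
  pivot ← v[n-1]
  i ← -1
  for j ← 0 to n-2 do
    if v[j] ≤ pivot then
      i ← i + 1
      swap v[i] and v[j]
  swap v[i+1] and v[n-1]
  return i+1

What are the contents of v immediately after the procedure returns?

3 10 5 7 6 4 11 19 22 13 18 20

pivot=11, i=-1
j=0: 3≤11, i=0, swap(0,0) ⇒ 3 18 10 20 22 5 7 19 6 13 4 11
j=1: 18>11, skip
j=2: 10≤11, i=1, swap(1,2) ⇒ 3 10 18 20 22 5 7 19 6 13 4 11
j=3: 20>11, skip
j=4: 22>11, skip
j=5: 5≤11, i=2, swap(2,5) ⇒ 3 10 5 20 22 18 7 19 6 13 4 11
j=6: 7≤11, i=3, swap(3,6) ⇒ 3 10 5 7 22 18 20 19 6 13 4 11
j=7: 19>11, skip
j=8: 6≤11, i=4, swap(4,8) ⇒ 3 10 5 7 6 18 20 19 22 13 4 11
j=9: 13>11, skip
j=10: 4≤11, i=5, swap(5,10) ⇒ 3 10 5 7 6 4 20 19 22 13 18 11
swap(6,11) ⇒ 3 10 5 7 6 4 11 19 22 13 18 20; return 6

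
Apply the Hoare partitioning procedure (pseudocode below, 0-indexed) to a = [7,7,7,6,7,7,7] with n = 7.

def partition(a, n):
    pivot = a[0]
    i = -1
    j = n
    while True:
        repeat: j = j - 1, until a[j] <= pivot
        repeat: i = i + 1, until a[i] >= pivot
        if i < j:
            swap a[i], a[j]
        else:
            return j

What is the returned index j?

pivot = a[0] = 7; i = -1, j = 7
j→6 (a[6]=7≤7), i→0 (a[0]=7≥7); i<j, swap → [7,7,7,6,7,7,7]
j→5 (a[5]=7≤7), i→1 (a[1]=7≥7); i<j, swap → [7,7,7,6,7,7,7]
j→4 (a[4]=7≤7), i→2 (a[2]=7≥7); i<j, swap → [7,7,7,6,7,7,7]
j→3, i→4; i≥j, return j=3. a = [7,7,7,6,7,7,7]

3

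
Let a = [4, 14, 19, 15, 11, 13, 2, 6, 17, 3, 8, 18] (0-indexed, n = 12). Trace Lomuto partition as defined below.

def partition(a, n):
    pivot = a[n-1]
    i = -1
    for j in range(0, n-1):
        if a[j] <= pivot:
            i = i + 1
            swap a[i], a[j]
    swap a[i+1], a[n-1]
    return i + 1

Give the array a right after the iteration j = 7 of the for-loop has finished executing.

pivot=18, i=-1
j=0: 4≤18, i=0, swap(0,0) ⇒ [4, 14, 19, 15, 11, 13, 2, 6, 17, 3, 8, 18]
j=1: 14≤18, i=1, swap(1,1) ⇒ [4, 14, 19, 15, 11, 13, 2, 6, 17, 3, 8, 18]
j=2: 19>18, skip
j=3: 15≤18, i=2, swap(2,3) ⇒ [4, 14, 15, 19, 11, 13, 2, 6, 17, 3, 8, 18]
j=4: 11≤18, i=3, swap(3,4) ⇒ [4, 14, 15, 11, 19, 13, 2, 6, 17, 3, 8, 18]
j=5: 13≤18, i=4, swap(4,5) ⇒ [4, 14, 15, 11, 13, 19, 2, 6, 17, 3, 8, 18]
j=6: 2≤18, i=5, swap(5,6) ⇒ [4, 14, 15, 11, 13, 2, 19, 6, 17, 3, 8, 18]
j=7: 6≤18, i=6, swap(6,7) ⇒ [4, 14, 15, 11, 13, 2, 6, 19, 17, 3, 8, 18]
(after j=7) a = [4, 14, 15, 11, 13, 2, 6, 19, 17, 3, 8, 18]

[4, 14, 15, 11, 13, 2, 6, 19, 17, 3, 8, 18]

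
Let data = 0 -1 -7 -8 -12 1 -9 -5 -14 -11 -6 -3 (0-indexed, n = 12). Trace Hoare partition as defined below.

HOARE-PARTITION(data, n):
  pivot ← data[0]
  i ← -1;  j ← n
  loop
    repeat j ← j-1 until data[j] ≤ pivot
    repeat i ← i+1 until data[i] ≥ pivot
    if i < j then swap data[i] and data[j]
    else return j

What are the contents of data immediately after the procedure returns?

-3 -1 -7 -8 -12 -6 -9 -5 -14 -11 1 0

pivot = data[0] = 0; i = -1, j = 12
j→11 (data[11]=-3≤0), i→0 (data[0]=0≥0); i<j, swap → -3 -1 -7 -8 -12 1 -9 -5 -14 -11 -6 0
j→10 (data[10]=-6≤0), i→5 (data[5]=1≥0); i<j, swap → -3 -1 -7 -8 -12 -6 -9 -5 -14 -11 1 0
j→9, i→10; i≥j, return j=9. data = -3 -1 -7 -8 -12 -6 -9 -5 -14 -11 1 0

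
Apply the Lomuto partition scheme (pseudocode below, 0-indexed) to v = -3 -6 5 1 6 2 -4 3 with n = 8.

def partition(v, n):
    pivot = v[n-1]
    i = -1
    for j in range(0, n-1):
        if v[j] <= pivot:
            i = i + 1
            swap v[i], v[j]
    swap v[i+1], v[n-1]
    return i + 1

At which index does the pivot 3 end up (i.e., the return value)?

5

pivot = v[7] = 3; i = -1
j=0: v[0]=-3 ≤ 3 → i=0, swap v[0],v[0] (no change) → -3 -6 5 1 6 2 -4 3
j=1: v[1]=-6 ≤ 3 → i=1, swap v[1],v[1] (no change) → -3 -6 5 1 6 2 -4 3
j=2: v[2]=5 > 3 → no swap
j=3: v[3]=1 ≤ 3 → i=2, swap v[2],v[3] → -3 -6 1 5 6 2 -4 3
j=4: v[4]=6 > 3 → no swap
j=5: v[5]=2 ≤ 3 → i=3, swap v[3],v[5] → -3 -6 1 2 6 5 -4 3
j=6: v[6]=-4 ≤ 3 → i=4, swap v[4],v[6] → -3 -6 1 2 -4 5 6 3
final swap v[5],v[7] → -3 -6 1 2 -4 3 6 5; return 5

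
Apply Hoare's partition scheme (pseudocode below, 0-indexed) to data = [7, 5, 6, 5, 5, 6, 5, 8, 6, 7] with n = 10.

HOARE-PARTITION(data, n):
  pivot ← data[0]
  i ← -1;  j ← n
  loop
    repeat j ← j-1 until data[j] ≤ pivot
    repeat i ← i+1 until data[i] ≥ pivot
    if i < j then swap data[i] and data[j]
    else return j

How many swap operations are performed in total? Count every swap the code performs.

pivot=7
j stops at 9 (7), i stops at 0 (7); swap ⇒ [7, 5, 6, 5, 5, 6, 5, 8, 6, 7]
j stops at 8 (6), i stops at 7 (8); swap ⇒ [7, 5, 6, 5, 5, 6, 5, 6, 8, 7]
j stops at 7, i stops at 8; i≥j ⇒ return 7. data=[7, 5, 6, 5, 5, 6, 5, 6, 8, 7]

2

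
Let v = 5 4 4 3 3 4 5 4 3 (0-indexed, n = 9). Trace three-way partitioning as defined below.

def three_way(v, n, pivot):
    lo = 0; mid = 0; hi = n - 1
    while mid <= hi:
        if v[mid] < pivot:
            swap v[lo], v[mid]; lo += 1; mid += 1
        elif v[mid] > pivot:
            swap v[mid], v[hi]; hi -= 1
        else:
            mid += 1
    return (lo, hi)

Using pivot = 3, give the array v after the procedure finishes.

lo=0 mid=0 hi=8
5>3: swap(0,8), hi=7 ⇒ 3 4 4 3 3 4 5 4 5
3=3: mid=1
4>3: swap(1,7), hi=6 ⇒ 3 4 4 3 3 4 5 4 5
4>3: swap(1,6), hi=5 ⇒ 3 5 4 3 3 4 4 4 5
5>3: swap(1,5), hi=4 ⇒ 3 4 4 3 3 5 4 4 5
4>3: swap(1,4), hi=3 ⇒ 3 3 4 3 4 5 4 4 5
3=3: mid=2
4>3: swap(2,3), hi=2 ⇒ 3 3 3 4 4 5 4 4 5
3=3: mid=3
done. lo=0 hi=2; v=3 3 3 4 4 5 4 4 5

3 3 3 4 4 5 4 4 5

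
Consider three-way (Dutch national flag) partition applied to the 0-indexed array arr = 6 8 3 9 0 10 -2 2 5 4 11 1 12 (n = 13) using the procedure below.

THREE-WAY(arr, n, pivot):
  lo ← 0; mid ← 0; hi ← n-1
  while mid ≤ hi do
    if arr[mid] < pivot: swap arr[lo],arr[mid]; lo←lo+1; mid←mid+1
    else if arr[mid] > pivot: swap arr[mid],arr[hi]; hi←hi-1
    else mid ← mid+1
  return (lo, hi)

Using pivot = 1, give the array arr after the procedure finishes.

-2 0 1 9 10 3 2 5 4 11 8 12 6

lo=0 mid=0 hi=12
6>1: swap(0,12), hi=11 ⇒ 12 8 3 9 0 10 -2 2 5 4 11 1 6
12>1: swap(0,11), hi=10 ⇒ 1 8 3 9 0 10 -2 2 5 4 11 12 6
1=1: mid=1
8>1: swap(1,10), hi=9 ⇒ 1 11 3 9 0 10 -2 2 5 4 8 12 6
11>1: swap(1,9), hi=8 ⇒ 1 4 3 9 0 10 -2 2 5 11 8 12 6
4>1: swap(1,8), hi=7 ⇒ 1 5 3 9 0 10 -2 2 4 11 8 12 6
5>1: swap(1,7), hi=6 ⇒ 1 2 3 9 0 10 -2 5 4 11 8 12 6
2>1: swap(1,6), hi=5 ⇒ 1 -2 3 9 0 10 2 5 4 11 8 12 6
-2<1: swap(0,1), lo=1 mid=2 ⇒ -2 1 3 9 0 10 2 5 4 11 8 12 6
3>1: swap(2,5), hi=4 ⇒ -2 1 10 9 0 3 2 5 4 11 8 12 6
10>1: swap(2,4), hi=3 ⇒ -2 1 0 9 10 3 2 5 4 11 8 12 6
0<1: swap(1,2), lo=2 mid=3 ⇒ -2 0 1 9 10 3 2 5 4 11 8 12 6
9>1: swap(3,3), hi=2 ⇒ -2 0 1 9 10 3 2 5 4 11 8 12 6
done. lo=2 hi=2; arr=-2 0 1 9 10 3 2 5 4 11 8 12 6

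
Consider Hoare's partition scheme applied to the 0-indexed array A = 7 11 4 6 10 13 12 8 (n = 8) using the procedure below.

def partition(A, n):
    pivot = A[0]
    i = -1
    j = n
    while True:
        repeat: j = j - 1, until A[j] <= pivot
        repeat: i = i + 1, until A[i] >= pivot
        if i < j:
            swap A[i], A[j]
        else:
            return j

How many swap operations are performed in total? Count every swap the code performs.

2

pivot=7
j stops at 3 (6), i stops at 0 (7); swap ⇒ 6 11 4 7 10 13 12 8
j stops at 2 (4), i stops at 1 (11); swap ⇒ 6 4 11 7 10 13 12 8
j stops at 1, i stops at 2; i≥j ⇒ return 1. A=6 4 11 7 10 13 12 8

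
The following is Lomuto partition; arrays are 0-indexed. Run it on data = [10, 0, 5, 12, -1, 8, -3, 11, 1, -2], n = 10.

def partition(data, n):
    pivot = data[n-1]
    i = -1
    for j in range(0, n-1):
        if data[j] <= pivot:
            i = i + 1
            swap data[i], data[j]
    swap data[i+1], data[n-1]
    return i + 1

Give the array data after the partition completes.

pivot = data[9] = -2; i = -1
j=0: data[0]=10 > -2 → no swap
j=1: data[1]=0 > -2 → no swap
j=2: data[2]=5 > -2 → no swap
j=3: data[3]=12 > -2 → no swap
j=4: data[4]=-1 > -2 → no swap
j=5: data[5]=8 > -2 → no swap
j=6: data[6]=-3 ≤ -2 → i=0, swap data[0],data[6] → [-3, 0, 5, 12, -1, 8, 10, 11, 1, -2]
j=7: data[7]=11 > -2 → no swap
j=8: data[8]=1 > -2 → no swap
final swap data[1],data[9] → [-3, -2, 5, 12, -1, 8, 10, 11, 1, 0]; return 1

[-3, -2, 5, 12, -1, 8, 10, 11, 1, 0]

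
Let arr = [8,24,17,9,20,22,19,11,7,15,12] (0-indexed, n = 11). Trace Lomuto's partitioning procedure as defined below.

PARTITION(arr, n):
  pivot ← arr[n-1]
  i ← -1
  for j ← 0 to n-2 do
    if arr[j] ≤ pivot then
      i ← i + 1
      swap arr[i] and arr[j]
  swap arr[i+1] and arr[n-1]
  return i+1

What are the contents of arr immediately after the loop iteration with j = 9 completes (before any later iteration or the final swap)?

[8,9,11,7,20,22,19,17,24,15,12]

pivot=12, i=-1
j=0: 8≤12, i=0, swap(0,0) ⇒ [8,24,17,9,20,22,19,11,7,15,12]
j=1: 24>12, skip
j=2: 17>12, skip
j=3: 9≤12, i=1, swap(1,3) ⇒ [8,9,17,24,20,22,19,11,7,15,12]
j=4: 20>12, skip
j=5: 22>12, skip
j=6: 19>12, skip
j=7: 11≤12, i=2, swap(2,7) ⇒ [8,9,11,24,20,22,19,17,7,15,12]
j=8: 7≤12, i=3, swap(3,8) ⇒ [8,9,11,7,20,22,19,17,24,15,12]
j=9: 15>12, skip
(after j=9) arr = [8,9,11,7,20,22,19,17,24,15,12]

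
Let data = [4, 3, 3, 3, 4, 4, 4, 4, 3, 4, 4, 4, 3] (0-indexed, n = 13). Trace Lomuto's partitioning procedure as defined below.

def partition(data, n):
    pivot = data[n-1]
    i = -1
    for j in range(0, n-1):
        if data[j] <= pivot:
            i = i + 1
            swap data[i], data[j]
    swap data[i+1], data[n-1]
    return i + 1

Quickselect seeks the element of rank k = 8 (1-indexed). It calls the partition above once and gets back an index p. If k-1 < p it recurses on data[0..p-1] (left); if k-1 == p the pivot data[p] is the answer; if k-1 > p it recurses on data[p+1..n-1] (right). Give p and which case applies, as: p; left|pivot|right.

pivot=3, i=-1
j=0: 4>3, skip
j=1: 3≤3, i=0, swap(0,1) ⇒ [3, 4, 3, 3, 4, 4, 4, 4, 3, 4, 4, 4, 3]
j=2: 3≤3, i=1, swap(1,2) ⇒ [3, 3, 4, 3, 4, 4, 4, 4, 3, 4, 4, 4, 3]
j=3: 3≤3, i=2, swap(2,3) ⇒ [3, 3, 3, 4, 4, 4, 4, 4, 3, 4, 4, 4, 3]
j=4: 4>3, skip
j=5: 4>3, skip
j=6: 4>3, skip
j=7: 4>3, skip
j=8: 3≤3, i=3, swap(3,8) ⇒ [3, 3, 3, 3, 4, 4, 4, 4, 4, 4, 4, 4, 3]
j=9: 4>3, skip
j=10: 4>3, skip
j=11: 4>3, skip
swap(4,12) ⇒ [3, 3, 3, 3, 3, 4, 4, 4, 4, 4, 4, 4, 4]; return 4
p = 4; k-1 = 7 > 4 ⇒ right

4; right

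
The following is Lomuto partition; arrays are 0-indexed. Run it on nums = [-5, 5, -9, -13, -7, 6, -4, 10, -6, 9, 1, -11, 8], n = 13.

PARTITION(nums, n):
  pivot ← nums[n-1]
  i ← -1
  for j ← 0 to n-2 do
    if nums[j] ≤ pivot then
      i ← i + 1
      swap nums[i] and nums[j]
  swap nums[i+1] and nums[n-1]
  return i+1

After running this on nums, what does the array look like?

pivot=8, i=-1
j=0: -5≤8, i=0, swap(0,0) ⇒ [-5, 5, -9, -13, -7, 6, -4, 10, -6, 9, 1, -11, 8]
j=1: 5≤8, i=1, swap(1,1) ⇒ [-5, 5, -9, -13, -7, 6, -4, 10, -6, 9, 1, -11, 8]
j=2: -9≤8, i=2, swap(2,2) ⇒ [-5, 5, -9, -13, -7, 6, -4, 10, -6, 9, 1, -11, 8]
j=3: -13≤8, i=3, swap(3,3) ⇒ [-5, 5, -9, -13, -7, 6, -4, 10, -6, 9, 1, -11, 8]
j=4: -7≤8, i=4, swap(4,4) ⇒ [-5, 5, -9, -13, -7, 6, -4, 10, -6, 9, 1, -11, 8]
j=5: 6≤8, i=5, swap(5,5) ⇒ [-5, 5, -9, -13, -7, 6, -4, 10, -6, 9, 1, -11, 8]
j=6: -4≤8, i=6, swap(6,6) ⇒ [-5, 5, -9, -13, -7, 6, -4, 10, -6, 9, 1, -11, 8]
j=7: 10>8, skip
j=8: -6≤8, i=7, swap(7,8) ⇒ [-5, 5, -9, -13, -7, 6, -4, -6, 10, 9, 1, -11, 8]
j=9: 9>8, skip
j=10: 1≤8, i=8, swap(8,10) ⇒ [-5, 5, -9, -13, -7, 6, -4, -6, 1, 9, 10, -11, 8]
j=11: -11≤8, i=9, swap(9,11) ⇒ [-5, 5, -9, -13, -7, 6, -4, -6, 1, -11, 10, 9, 8]
swap(10,12) ⇒ [-5, 5, -9, -13, -7, 6, -4, -6, 1, -11, 8, 9, 10]; return 10

[-5, 5, -9, -13, -7, 6, -4, -6, 1, -11, 8, 9, 10]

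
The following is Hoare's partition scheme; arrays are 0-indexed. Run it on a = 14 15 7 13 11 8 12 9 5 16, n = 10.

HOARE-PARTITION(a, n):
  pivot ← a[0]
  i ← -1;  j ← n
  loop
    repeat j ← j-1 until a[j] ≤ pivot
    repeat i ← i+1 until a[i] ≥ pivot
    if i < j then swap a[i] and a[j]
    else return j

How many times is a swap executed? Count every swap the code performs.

pivot=14
j stops at 8 (5), i stops at 0 (14); swap ⇒ 5 15 7 13 11 8 12 9 14 16
j stops at 7 (9), i stops at 1 (15); swap ⇒ 5 9 7 13 11 8 12 15 14 16
j stops at 6, i stops at 7; i≥j ⇒ return 6. a=5 9 7 13 11 8 12 15 14 16

2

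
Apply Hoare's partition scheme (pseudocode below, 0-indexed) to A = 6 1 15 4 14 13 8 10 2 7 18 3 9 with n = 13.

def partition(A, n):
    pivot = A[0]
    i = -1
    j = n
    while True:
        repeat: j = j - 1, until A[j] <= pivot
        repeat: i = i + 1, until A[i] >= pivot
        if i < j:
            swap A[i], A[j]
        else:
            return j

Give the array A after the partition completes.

3 1 2 4 14 13 8 10 15 7 18 6 9

pivot = A[0] = 6; i = -1, j = 13
j→11 (A[11]=3≤6), i→0 (A[0]=6≥6); i<j, swap → 3 1 15 4 14 13 8 10 2 7 18 6 9
j→8 (A[8]=2≤6), i→2 (A[2]=15≥6); i<j, swap → 3 1 2 4 14 13 8 10 15 7 18 6 9
j→3, i→4; i≥j, return j=3. A = 3 1 2 4 14 13 8 10 15 7 18 6 9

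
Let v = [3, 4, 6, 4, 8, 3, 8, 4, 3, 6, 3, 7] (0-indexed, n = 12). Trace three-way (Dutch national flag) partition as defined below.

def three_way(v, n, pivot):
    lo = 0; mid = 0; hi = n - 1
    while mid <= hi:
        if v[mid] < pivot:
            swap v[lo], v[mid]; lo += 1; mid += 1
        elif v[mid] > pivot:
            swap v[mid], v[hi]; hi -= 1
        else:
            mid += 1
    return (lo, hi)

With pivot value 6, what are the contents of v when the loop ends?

pivot = 6; lo=0, mid=0, hi=11
v[mid]=3<6: swap v[0],v[0]; lo=1,mid=1 → [3, 4, 6, 4, 8, 3, 8, 4, 3, 6, 3, 7]
v[mid]=4<6: swap v[1],v[1]; lo=2,mid=2 → [3, 4, 6, 4, 8, 3, 8, 4, 3, 6, 3, 7]
v[mid]=6=6: mid=3
v[mid]=4<6: swap v[2],v[3]; lo=3,mid=4 → [3, 4, 4, 6, 8, 3, 8, 4, 3, 6, 3, 7]
v[mid]=8>6: swap v[4],v[11]; hi=10 → [3, 4, 4, 6, 7, 3, 8, 4, 3, 6, 3, 8]
v[mid]=7>6: swap v[4],v[10]; hi=9 → [3, 4, 4, 6, 3, 3, 8, 4, 3, 6, 7, 8]
v[mid]=3<6: swap v[3],v[4]; lo=4,mid=5 → [3, 4, 4, 3, 6, 3, 8, 4, 3, 6, 7, 8]
v[mid]=3<6: swap v[4],v[5]; lo=5,mid=6 → [3, 4, 4, 3, 3, 6, 8, 4, 3, 6, 7, 8]
v[mid]=8>6: swap v[6],v[9]; hi=8 → [3, 4, 4, 3, 3, 6, 6, 4, 3, 8, 7, 8]
v[mid]=6=6: mid=7
v[mid]=4<6: swap v[5],v[7]; lo=6,mid=8 → [3, 4, 4, 3, 3, 4, 6, 6, 3, 8, 7, 8]
v[mid]=3<6: swap v[6],v[8]; lo=7,mid=9 → [3, 4, 4, 3, 3, 4, 3, 6, 6, 8, 7, 8]
end: lo=7, hi=8; v = [3, 4, 4, 3, 3, 4, 3, 6, 6, 8, 7, 8]

[3, 4, 4, 3, 3, 4, 3, 6, 6, 8, 7, 8]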